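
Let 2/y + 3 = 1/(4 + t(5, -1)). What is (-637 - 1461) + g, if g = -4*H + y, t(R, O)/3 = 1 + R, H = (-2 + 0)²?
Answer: -137454/65 ≈ -2114.7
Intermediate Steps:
H = 4 (H = (-2)² = 4)
t(R, O) = 3 + 3*R (t(R, O) = 3*(1 + R) = 3 + 3*R)
y = -44/65 (y = 2/(-3 + 1/(4 + (3 + 3*5))) = 2/(-3 + 1/(4 + (3 + 15))) = 2/(-3 + 1/(4 + 18)) = 2/(-3 + 1/22) = 2/(-65/22) = 2*(-22/65) = -44/65 ≈ -0.67692)
g = -1084/65 (g = -4*4 - 44/65 = -16 - 44/65 = -1084/65 ≈ -16.677)
(-637 - 1461) + g = (-637 - 1461) - 1084/65 = -2098 - 1084/65 = -137454/65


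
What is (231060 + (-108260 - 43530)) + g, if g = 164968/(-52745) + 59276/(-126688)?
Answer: 132417670768149/1670539640 ≈ 79266.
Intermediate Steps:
g = -6006494651/1670539640 (g = 164968*(-1/52745) + 59276*(-1/126688) = -164968/52745 - 14819/31672 = -6006494651/1670539640 ≈ -3.5955)
(231060 + (-108260 - 43530)) + g = (231060 + (-108260 - 43530)) - 6006494651/1670539640 = (231060 - 151790) - 6006494651/1670539640 = 79270 - 6006494651/1670539640 = 132417670768149/1670539640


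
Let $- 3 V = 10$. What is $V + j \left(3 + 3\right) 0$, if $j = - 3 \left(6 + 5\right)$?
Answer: $- \frac{10}{3} \approx -3.3333$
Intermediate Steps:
$V = - \frac{10}{3}$ ($V = \left(- \frac{1}{3}\right) 10 = - \frac{10}{3} \approx -3.3333$)
$j = -33$ ($j = \left(-3\right) 11 = -33$)
$V + j \left(3 + 3\right) 0 = - \frac{10}{3} - 33 \left(3 + 3\right) 0 = - \frac{10}{3} - 33 \cdot 6 \cdot 0 = - \frac{10}{3} - 0 = - \frac{10}{3} + 0 = - \frac{10}{3}$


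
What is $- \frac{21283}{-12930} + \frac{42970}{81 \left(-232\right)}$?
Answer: $- \frac{12970997}{20248380} \approx -0.64059$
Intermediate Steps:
$- \frac{21283}{-12930} + \frac{42970}{81 \left(-232\right)} = \left(-21283\right) \left(- \frac{1}{12930}\right) + \frac{42970}{-18792} = \frac{21283}{12930} + 42970 \left(- \frac{1}{18792}\right) = \frac{21283}{12930} - \frac{21485}{9396} = - \frac{12970997}{20248380}$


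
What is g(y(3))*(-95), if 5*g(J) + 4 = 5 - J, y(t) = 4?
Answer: 57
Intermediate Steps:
g(J) = 1/5 - J/5 (g(J) = -4/5 + (5 - J)/5 = -4/5 + (1 - J/5) = 1/5 - J/5)
g(y(3))*(-95) = (1/5 - 1/5*4)*(-95) = (1/5 - 4/5)*(-95) = -3/5*(-95) = 57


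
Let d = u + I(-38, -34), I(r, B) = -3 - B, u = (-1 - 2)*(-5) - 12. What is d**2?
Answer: 1156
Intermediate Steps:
u = 3 (u = -3*(-5) - 12 = 15 - 12 = 3)
d = 34 (d = 3 + (-3 - 1*(-34)) = 3 + (-3 + 34) = 3 + 31 = 34)
d**2 = 34**2 = 1156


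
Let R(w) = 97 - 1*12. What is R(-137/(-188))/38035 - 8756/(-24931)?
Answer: 67030719/189650117 ≈ 0.35344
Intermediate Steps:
R(w) = 85 (R(w) = 97 - 12 = 85)
R(-137/(-188))/38035 - 8756/(-24931) = 85/38035 - 8756/(-24931) = 85*(1/38035) - 8756*(-1/24931) = 17/7607 + 8756/24931 = 67030719/189650117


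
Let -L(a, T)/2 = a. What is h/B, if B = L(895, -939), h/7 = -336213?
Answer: 2353491/1790 ≈ 1314.8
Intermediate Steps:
h = -2353491 (h = 7*(-336213) = -2353491)
L(a, T) = -2*a
B = -1790 (B = -2*895 = -1790)
h/B = -2353491/(-1790) = -2353491*(-1/1790) = 2353491/1790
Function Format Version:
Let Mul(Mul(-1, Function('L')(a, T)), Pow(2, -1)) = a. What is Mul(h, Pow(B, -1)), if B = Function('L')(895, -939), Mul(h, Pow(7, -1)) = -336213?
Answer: Rational(2353491, 1790) ≈ 1314.8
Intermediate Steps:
h = -2353491 (h = Mul(7, -336213) = -2353491)
Function('L')(a, T) = Mul(-2, a)
B = -1790 (B = Mul(-2, 895) = -1790)
Mul(h, Pow(B, -1)) = Mul(-2353491, Pow(-1790, -1)) = Mul(-2353491, Rational(-1, 1790)) = Rational(2353491, 1790)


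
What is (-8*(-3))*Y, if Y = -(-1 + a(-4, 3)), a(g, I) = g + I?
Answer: 48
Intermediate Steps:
a(g, I) = I + g
Y = 2 (Y = -(-1 + (3 - 4)) = -(-1 - 1) = -1*(-2) = 2)
(-8*(-3))*Y = -8*(-3)*2 = 24*2 = 48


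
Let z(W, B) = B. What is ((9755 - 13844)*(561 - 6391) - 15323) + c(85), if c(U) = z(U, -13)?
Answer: 23823534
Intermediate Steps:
c(U) = -13
((9755 - 13844)*(561 - 6391) - 15323) + c(85) = ((9755 - 13844)*(561 - 6391) - 15323) - 13 = (-4089*(-5830) - 15323) - 13 = (23838870 - 15323) - 13 = 23823547 - 13 = 23823534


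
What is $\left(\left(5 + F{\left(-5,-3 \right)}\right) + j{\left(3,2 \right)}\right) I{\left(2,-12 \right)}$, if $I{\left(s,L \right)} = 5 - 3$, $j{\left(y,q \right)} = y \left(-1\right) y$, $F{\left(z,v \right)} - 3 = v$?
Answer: $-8$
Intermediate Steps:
$F{\left(z,v \right)} = 3 + v$
$j{\left(y,q \right)} = - y^{2}$ ($j{\left(y,q \right)} = - y y = - y^{2}$)
$I{\left(s,L \right)} = 2$
$\left(\left(5 + F{\left(-5,-3 \right)}\right) + j{\left(3,2 \right)}\right) I{\left(2,-12 \right)} = \left(\left(5 + \left(3 - 3\right)\right) - 3^{2}\right) 2 = \left(\left(5 + 0\right) - 9\right) 2 = \left(5 - 9\right) 2 = \left(-4\right) 2 = -8$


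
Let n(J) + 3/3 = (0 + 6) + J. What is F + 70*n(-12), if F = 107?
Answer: -383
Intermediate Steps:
n(J) = 5 + J (n(J) = -1 + ((0 + 6) + J) = -1 + (6 + J) = 5 + J)
F + 70*n(-12) = 107 + 70*(5 - 12) = 107 + 70*(-7) = 107 - 490 = -383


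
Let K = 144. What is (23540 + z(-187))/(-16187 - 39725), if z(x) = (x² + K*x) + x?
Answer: -15697/27956 ≈ -0.56149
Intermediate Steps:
z(x) = x² + 145*x (z(x) = (x² + 144*x) + x = x² + 145*x)
(23540 + z(-187))/(-16187 - 39725) = (23540 - 187*(145 - 187))/(-16187 - 39725) = (23540 - 187*(-42))/(-55912) = (23540 + 7854)*(-1/55912) = 31394*(-1/55912) = -15697/27956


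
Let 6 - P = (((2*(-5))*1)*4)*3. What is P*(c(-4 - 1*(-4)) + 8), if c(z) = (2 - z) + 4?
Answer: 1764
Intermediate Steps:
c(z) = 6 - z
P = 126 (P = 6 - ((2*(-5))*1)*4*3 = 6 - -10*1*4*3 = 6 - (-10*4)*3 = 6 - (-40)*3 = 6 - 1*(-120) = 6 + 120 = 126)
P*(c(-4 - 1*(-4)) + 8) = 126*((6 - (-4 - 1*(-4))) + 8) = 126*((6 - (-4 + 4)) + 8) = 126*((6 - 1*0) + 8) = 126*((6 + 0) + 8) = 126*(6 + 8) = 126*14 = 1764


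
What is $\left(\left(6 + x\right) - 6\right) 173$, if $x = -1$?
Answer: $-173$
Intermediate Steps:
$\left(\left(6 + x\right) - 6\right) 173 = \left(\left(6 - 1\right) - 6\right) 173 = \left(5 - 6\right) 173 = \left(-1\right) 173 = -173$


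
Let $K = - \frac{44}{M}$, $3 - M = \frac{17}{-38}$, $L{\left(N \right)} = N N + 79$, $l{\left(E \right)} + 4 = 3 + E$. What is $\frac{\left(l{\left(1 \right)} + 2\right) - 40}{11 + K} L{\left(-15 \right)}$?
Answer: $\frac{1513312}{231} \approx 6551.1$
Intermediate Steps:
$l{\left(E \right)} = -1 + E$ ($l{\left(E \right)} = -4 + \left(3 + E\right) = -1 + E$)
$L{\left(N \right)} = 79 + N^{2}$ ($L{\left(N \right)} = N^{2} + 79 = 79 + N^{2}$)
$M = \frac{131}{38}$ ($M = 3 - \frac{17}{-38} = 3 - 17 \left(- \frac{1}{38}\right) = 3 - - \frac{17}{38} = 3 + \frac{17}{38} = \frac{131}{38} \approx 3.4474$)
$K = - \frac{1672}{131}$ ($K = - \frac{44}{\frac{131}{38}} = \left(-44\right) \frac{38}{131} = - \frac{1672}{131} \approx -12.763$)
$\frac{\left(l{\left(1 \right)} + 2\right) - 40}{11 + K} L{\left(-15 \right)} = \frac{\left(\left(-1 + 1\right) + 2\right) - 40}{11 - \frac{1672}{131}} \left(79 + \left(-15\right)^{2}\right) = \frac{\left(0 + 2\right) - 40}{- \frac{231}{131}} \left(79 + 225\right) = \left(2 - 40\right) \left(- \frac{131}{231}\right) 304 = \left(-38\right) \left(- \frac{131}{231}\right) 304 = \frac{4978}{231} \cdot 304 = \frac{1513312}{231}$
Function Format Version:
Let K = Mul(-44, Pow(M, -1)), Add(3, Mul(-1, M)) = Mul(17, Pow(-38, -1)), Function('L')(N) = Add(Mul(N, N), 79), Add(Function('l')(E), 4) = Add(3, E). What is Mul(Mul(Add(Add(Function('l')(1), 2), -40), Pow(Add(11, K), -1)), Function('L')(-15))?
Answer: Rational(1513312, 231) ≈ 6551.1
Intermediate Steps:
Function('l')(E) = Add(-1, E) (Function('l')(E) = Add(-4, Add(3, E)) = Add(-1, E))
Function('L')(N) = Add(79, Pow(N, 2)) (Function('L')(N) = Add(Pow(N, 2), 79) = Add(79, Pow(N, 2)))
M = Rational(131, 38) (M = Add(3, Mul(-1, Mul(17, Pow(-38, -1)))) = Add(3, Mul(-1, Mul(17, Rational(-1, 38)))) = Add(3, Mul(-1, Rational(-17, 38))) = Add(3, Rational(17, 38)) = Rational(131, 38) ≈ 3.4474)
K = Rational(-1672, 131) (K = Mul(-44, Pow(Rational(131, 38), -1)) = Mul(-44, Rational(38, 131)) = Rational(-1672, 131) ≈ -12.763)
Mul(Mul(Add(Add(Function('l')(1), 2), -40), Pow(Add(11, K), -1)), Function('L')(-15)) = Mul(Mul(Add(Add(Add(-1, 1), 2), -40), Pow(Add(11, Rational(-1672, 131)), -1)), Add(79, Pow(-15, 2))) = Mul(Mul(Add(Add(0, 2), -40), Pow(Rational(-231, 131), -1)), Add(79, 225)) = Mul(Mul(Add(2, -40), Rational(-131, 231)), 304) = Mul(Mul(-38, Rational(-131, 231)), 304) = Mul(Rational(4978, 231), 304) = Rational(1513312, 231)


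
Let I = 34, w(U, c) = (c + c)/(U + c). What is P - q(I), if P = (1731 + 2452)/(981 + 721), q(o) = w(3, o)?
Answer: 1055/1702 ≈ 0.61986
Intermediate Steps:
w(U, c) = 2*c/(U + c) (w(U, c) = (2*c)/(U + c) = 2*c/(U + c))
q(o) = 2*o/(3 + o)
P = 4183/1702 ≈ 2.4577
P - q(I) = 4183/1702 - 2*34/(3 + 34) = 4183/1702 - 2*34/37 = 4183/1702 - 1*68/37 = 4183/1702 - 68/37 = 1055/1702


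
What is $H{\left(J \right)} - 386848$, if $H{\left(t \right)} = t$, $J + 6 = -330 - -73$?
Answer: $-387111$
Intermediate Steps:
$J = -263$ ($J = -6 - 257 = -263$)
$H{\left(J \right)} - 386848 = -263 - 386848 = -387111$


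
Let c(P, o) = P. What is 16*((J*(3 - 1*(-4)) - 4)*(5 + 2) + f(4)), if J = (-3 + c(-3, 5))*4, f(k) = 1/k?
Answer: -19260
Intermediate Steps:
J = -24 (J = (-3 - 3)*4 = -6*4 = -24)
16*((J*(3 - 1*(-4)) - 4)*(5 + 2) + f(4)) = 16*((-24*(3 - 1*(-4)) - 4)*(5 + 2) + 1/4) = 16*((-24*(3 + 4) - 4)*7 + 1/4) = 16*((-24*7 - 4)*7 + 1/4) = 16*((-168 - 4)*7 + 1/4) = 16*(-172*7 + 1/4) = 16*(-1204 + 1/4) = 16*(-4815/4) = -19260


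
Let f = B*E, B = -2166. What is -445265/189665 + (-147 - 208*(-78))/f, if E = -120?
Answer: -7512268973/3286515120 ≈ -2.2858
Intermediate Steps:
f = 259920 (f = -2166*(-120) = 259920)
-445265/189665 + (-147 - 208*(-78))/f = -445265/189665 + (-147 - 208*(-78))/259920 = -445265*1/189665 + (-147 + 16224)*(1/259920) = -89053/37933 + 16077*(1/259920) = -89053/37933 + 5359/86640 = -7512268973/3286515120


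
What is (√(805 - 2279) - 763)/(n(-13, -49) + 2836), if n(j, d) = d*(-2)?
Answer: -763/2934 + I*√1474/2934 ≈ -0.26005 + 0.013085*I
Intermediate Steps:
n(j, d) = -2*d
(√(805 - 2279) - 763)/(n(-13, -49) + 2836) = (√(805 - 2279) - 763)/(-2*(-49) + 2836) = (√(-1474) - 763)/(98 + 2836) = (I*√1474 - 763)/2934 = (-763 + I*√1474)*(1/2934) = -763/2934 + I*√1474/2934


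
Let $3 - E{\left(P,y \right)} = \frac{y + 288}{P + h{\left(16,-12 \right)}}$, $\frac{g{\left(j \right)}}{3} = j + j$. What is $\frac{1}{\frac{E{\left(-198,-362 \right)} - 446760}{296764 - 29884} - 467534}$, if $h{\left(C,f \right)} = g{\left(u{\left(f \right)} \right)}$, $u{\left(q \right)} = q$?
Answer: $- \frac{4503600}{2105593661429} \approx -2.1389 \cdot 10^{-6}$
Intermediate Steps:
$g{\left(j \right)} = 6 j$ ($g{\left(j \right)} = 3 \left(j + j\right) = 3 \cdot 2 j = 6 j$)
$h{\left(C,f \right)} = 6 f$
$E{\left(P,y \right)} = 3 - \frac{288 + y}{-72 + P}$ ($E{\left(P,y \right)} = 3 - \frac{y + 288}{P + 6 \left(-12\right)} = 3 - \frac{288 + y}{P - 72} = 3 - \frac{288 + y}{-72 + P}$)
$\frac{1}{\frac{E{\left(-198,-362 \right)} - 446760}{296764 - 29884} - 467534} = \frac{1}{\frac{\frac{-504 - -362 + 3 \left(-198\right)}{-72 - 198} - 446760}{296764 - 29884} - 467534} = \frac{1}{\frac{\frac{-504 + 362 - 594}{-270} - 446760}{266880} - 467534} = \frac{1}{\left(\left(- \frac{1}{270}\right) \left(-736\right) - 446760\right) \frac{1}{266880} - 467534} = \frac{1}{\left(\frac{368}{135} - 446760\right) \frac{1}{266880} - 467534} = \frac{1}{\left(- \frac{60312232}{135}\right) \frac{1}{266880} - 467534} = \frac{1}{- \frac{7539029}{4503600} - 467534} = \frac{1}{- \frac{2105593661429}{4503600}} = - \frac{4503600}{2105593661429}$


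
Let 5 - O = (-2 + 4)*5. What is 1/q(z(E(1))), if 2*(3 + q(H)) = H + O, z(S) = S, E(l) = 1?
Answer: -⅕ ≈ -0.20000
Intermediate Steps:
O = -5 (O = 5 - (-2 + 4)*5 = 5 - 2*5 = 5 - 1*10 = 5 - 10 = -5)
q(H) = -11/2 + H/2 (q(H) = -3 + (H - 5)/2 = -3 + (-5 + H)/2 = -3 + (-5/2 + H/2) = -11/2 + H/2)
1/q(z(E(1))) = 1/(-11/2 + (½)*1) = 1/(-11/2 + ½) = 1/(-5) = -⅕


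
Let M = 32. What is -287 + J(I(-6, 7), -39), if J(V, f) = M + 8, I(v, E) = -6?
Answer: -247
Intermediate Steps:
J(V, f) = 40 (J(V, f) = 32 + 8 = 40)
-287 + J(I(-6, 7), -39) = -287 + 40 = -247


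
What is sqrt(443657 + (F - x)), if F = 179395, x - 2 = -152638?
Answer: 2*sqrt(193922) ≈ 880.73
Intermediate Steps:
x = -152636 (x = 2 - 152638 = -152636)
sqrt(443657 + (F - x)) = sqrt(443657 + (179395 - 1*(-152636))) = sqrt(443657 + (179395 + 152636)) = sqrt(443657 + 332031) = sqrt(775688) = 2*sqrt(193922)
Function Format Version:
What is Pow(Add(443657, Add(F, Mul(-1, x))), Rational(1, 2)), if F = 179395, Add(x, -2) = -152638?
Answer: Mul(2, Pow(193922, Rational(1, 2))) ≈ 880.73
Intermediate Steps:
x = -152636 (x = Add(2, -152638) = -152636)
Pow(Add(443657, Add(F, Mul(-1, x))), Rational(1, 2)) = Pow(Add(443657, Add(179395, Mul(-1, -152636))), Rational(1, 2)) = Pow(Add(443657, Add(179395, 152636)), Rational(1, 2)) = Pow(Add(443657, 332031), Rational(1, 2)) = Pow(775688, Rational(1, 2)) = Mul(2, Pow(193922, Rational(1, 2)))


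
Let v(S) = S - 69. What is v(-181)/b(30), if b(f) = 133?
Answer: -250/133 ≈ -1.8797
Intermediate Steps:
v(S) = -69 + S
v(-181)/b(30) = (-69 - 181)/133 = -250*1/133 = -250/133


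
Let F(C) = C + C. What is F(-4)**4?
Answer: 4096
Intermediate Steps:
F(C) = 2*C
F(-4)**4 = (2*(-4))**4 = (-8)**4 = 4096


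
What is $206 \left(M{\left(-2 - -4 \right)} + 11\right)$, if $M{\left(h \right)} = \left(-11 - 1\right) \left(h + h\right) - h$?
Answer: $-8034$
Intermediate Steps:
$M{\left(h \right)} = - 25 h$ ($M{\left(h \right)} = - 12 \cdot 2 h - h = - 24 h - h = - 25 h$)
$206 \left(M{\left(-2 - -4 \right)} + 11\right) = 206 \left(- 25 \left(-2 - -4\right) + 11\right) = 206 \left(- 25 \left(-2 + 4\right) + 11\right) = 206 \left(\left(-25\right) 2 + 11\right) = 206 \left(-50 + 11\right) = 206 \left(-39\right) = -8034$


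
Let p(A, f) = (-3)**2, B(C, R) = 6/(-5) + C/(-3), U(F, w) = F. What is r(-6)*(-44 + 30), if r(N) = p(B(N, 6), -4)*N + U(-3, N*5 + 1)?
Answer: 798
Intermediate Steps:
B(C, R) = -6/5 - C/3 (B(C, R) = 6*(-1/5) + C*(-1/3) = -6/5 - C/3)
p(A, f) = 9
r(N) = -3 + 9*N (r(N) = 9*N - 3 = -3 + 9*N)
r(-6)*(-44 + 30) = (-3 + 9*(-6))*(-44 + 30) = (-3 - 54)*(-14) = -57*(-14) = 798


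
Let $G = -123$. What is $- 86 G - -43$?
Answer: $10621$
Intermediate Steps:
$- 86 G - -43 = \left(-86\right) \left(-123\right) - -43 = 10578 + \left(-9 + 52\right) = 10578 + 43 = 10621$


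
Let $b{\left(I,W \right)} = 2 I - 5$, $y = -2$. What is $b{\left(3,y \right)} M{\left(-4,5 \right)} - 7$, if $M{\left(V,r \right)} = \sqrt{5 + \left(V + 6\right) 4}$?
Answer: $-7 + \sqrt{13} \approx -3.3944$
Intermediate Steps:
$b{\left(I,W \right)} = -5 + 2 I$
$M{\left(V,r \right)} = \sqrt{29 + 4 V}$ ($M{\left(V,r \right)} = \sqrt{5 + \left(6 + V\right) 4} = \sqrt{5 + \left(24 + 4 V\right)} = \sqrt{29 + 4 V}$)
$b{\left(3,y \right)} M{\left(-4,5 \right)} - 7 = \left(-5 + 2 \cdot 3\right) \sqrt{29 + 4 \left(-4\right)} - 7 = \left(-5 + 6\right) \sqrt{29 - 16} - 7 = 1 \sqrt{13} - 7 = \sqrt{13} - 7 = -7 + \sqrt{13}$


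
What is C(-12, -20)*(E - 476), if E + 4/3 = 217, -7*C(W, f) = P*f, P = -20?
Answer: 312400/21 ≈ 14876.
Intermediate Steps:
C(W, f) = 20*f/7 (C(W, f) = -(-20)*f/7 = 20*f/7)
E = 647/3 (E = -4/3 + 217 = 647/3 ≈ 215.67)
C(-12, -20)*(E - 476) = ((20/7)*(-20))*(647/3 - 476) = -400/7*(-781/3) = 312400/21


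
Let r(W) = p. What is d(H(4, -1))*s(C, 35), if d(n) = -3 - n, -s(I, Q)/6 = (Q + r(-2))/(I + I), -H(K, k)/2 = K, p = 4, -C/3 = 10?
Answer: 39/2 ≈ 19.500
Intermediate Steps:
C = -30 (C = -3*10 = -30)
r(W) = 4
H(K, k) = -2*K
s(I, Q) = -3*(4 + Q)/I (s(I, Q) = -6*(Q + 4)/(I + I) = -6*(4 + Q)/(2*I) = -6*(4 + Q)*1/(2*I) = -3*(4 + Q)/I)
d(H(4, -1))*s(C, 35) = (-3 - (-2)*4)*(3*(-4 - 1*35)/(-30)) = (-3 - 1*(-8))*(3*(-1/30)*(-4 - 35)) = (-3 + 8)*(3*(-1/30)*(-39)) = 5*(39/10) = 39/2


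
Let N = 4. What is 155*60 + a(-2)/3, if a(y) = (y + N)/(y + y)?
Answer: 55799/6 ≈ 9299.8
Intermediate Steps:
a(y) = (4 + y)/(2*y) (a(y) = (y + 4)/(y + y) = (4 + y)/((2*y)) = (4 + y)*(1/(2*y)) = (4 + y)/(2*y))
155*60 + a(-2)/3 = 155*60 + ((½)*(4 - 2)/(-2))/3 = 9300 + ((½)*(-½)*2)*(⅓) = 9300 - ½*⅓ = 9300 - ⅙ = 55799/6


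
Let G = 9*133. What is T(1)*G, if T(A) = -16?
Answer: -19152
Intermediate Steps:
G = 1197
T(1)*G = -16*1197 = -19152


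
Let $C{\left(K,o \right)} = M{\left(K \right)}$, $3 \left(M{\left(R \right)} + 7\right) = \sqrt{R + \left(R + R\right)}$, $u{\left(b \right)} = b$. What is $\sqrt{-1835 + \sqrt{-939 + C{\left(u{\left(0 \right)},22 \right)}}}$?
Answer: $\sqrt{-1835 + i \sqrt{946}} \approx 0.359 + 42.838 i$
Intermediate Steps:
$M{\left(R \right)} = -7 + \frac{\sqrt{3} \sqrt{R}}{3}$ ($M{\left(R \right)} = -7 + \frac{\sqrt{R + \left(R + R\right)}}{3} = -7 + \frac{\sqrt{R + 2 R}}{3} = -7 + \frac{\sqrt{3 R}}{3} = -7 + \frac{\sqrt{3} \sqrt{R}}{3}$)
$C{\left(K,o \right)} = -7 + \frac{\sqrt{3} \sqrt{K}}{3}$
$\sqrt{-1835 + \sqrt{-939 + C{\left(u{\left(0 \right)},22 \right)}}} = \sqrt{-1835 + \sqrt{-939 - \left(7 - \frac{\sqrt{3} \sqrt{0}}{3}\right)}} = \sqrt{-1835 + \sqrt{-939 - \left(7 - \frac{1}{3} \sqrt{3} \cdot 0\right)}} = \sqrt{-1835 + \sqrt{-939 + \left(-7 + 0\right)}} = \sqrt{-1835 + \sqrt{-939 - 7}} = \sqrt{-1835 + \sqrt{-946}} = \sqrt{-1835 + i \sqrt{946}}$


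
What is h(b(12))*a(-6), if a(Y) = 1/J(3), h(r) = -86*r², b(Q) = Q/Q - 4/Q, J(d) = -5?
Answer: 344/45 ≈ 7.6444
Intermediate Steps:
b(Q) = 1 - 4/Q
a(Y) = -⅕ (a(Y) = 1/(-5) = -⅕)
h(b(12))*a(-6) = -86*(-4 + 12)²/144*(-⅕) = -86*((1/12)*8)²*(-⅕) = -86*(⅔)²*(-⅕) = -86*4/9*(-⅕) = -344/9*(-⅕) = 344/45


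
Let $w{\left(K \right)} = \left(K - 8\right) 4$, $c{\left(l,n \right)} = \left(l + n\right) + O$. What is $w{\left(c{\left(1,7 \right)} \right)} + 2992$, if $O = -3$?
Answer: $2980$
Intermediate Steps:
$c{\left(l,n \right)} = -3 + l + n$ ($c{\left(l,n \right)} = \left(l + n\right) - 3 = -3 + l + n$)
$w{\left(K \right)} = -32 + 4 K$ ($w{\left(K \right)} = \left(-8 + K\right) 4 = -32 + 4 K$)
$w{\left(c{\left(1,7 \right)} \right)} + 2992 = \left(-32 + 4 \left(-3 + 1 + 7\right)\right) + 2992 = \left(-32 + 4 \cdot 5\right) + 2992 = \left(-32 + 20\right) + 2992 = -12 + 2992 = 2980$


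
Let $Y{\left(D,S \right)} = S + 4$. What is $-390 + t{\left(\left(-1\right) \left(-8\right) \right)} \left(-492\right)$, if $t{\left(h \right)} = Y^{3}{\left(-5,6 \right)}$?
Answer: $-492390$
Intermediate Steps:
$Y{\left(D,S \right)} = 4 + S$
$t{\left(h \right)} = 1000$ ($t{\left(h \right)} = \left(4 + 6\right)^{3} = 10^{3} = 1000$)
$-390 + t{\left(\left(-1\right) \left(-8\right) \right)} \left(-492\right) = -390 + 1000 \left(-492\right) = -390 - 492000 = -492390$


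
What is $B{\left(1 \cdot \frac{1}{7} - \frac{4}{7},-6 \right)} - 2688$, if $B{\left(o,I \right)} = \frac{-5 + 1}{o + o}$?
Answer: $- \frac{8050}{3} \approx -2683.3$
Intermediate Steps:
$B{\left(o,I \right)} = - \frac{2}{o}$ ($B{\left(o,I \right)} = - \frac{4}{2 o} = - 4 \frac{1}{2 o} = - \frac{2}{o}$)
$B{\left(1 \cdot \frac{1}{7} - \frac{4}{7},-6 \right)} - 2688 = - \frac{2}{1 \cdot \frac{1}{7} - \frac{4}{7}} - 2688 = - \frac{2}{\frac{1}{7} - \frac{4}{7}} - 2688 = - \frac{2}{- \frac{3}{7}} - 2688 = \left(-2\right) \left(- \frac{7}{3}\right) - 2688 = \frac{14}{3} - 2688 = - \frac{8050}{3}$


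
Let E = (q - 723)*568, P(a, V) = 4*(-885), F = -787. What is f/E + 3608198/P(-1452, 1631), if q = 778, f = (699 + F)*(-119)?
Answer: -128048903/125670 ≈ -1018.9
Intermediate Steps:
f = 10472 (f = (699 - 787)*(-119) = -88*(-119) = 10472)
P(a, V) = -3540
E = 31240 (E = (778 - 723)*568 = 55*568 = 31240)
f/E + 3608198/P(-1452, 1631) = 10472/31240 + 3608198/(-3540) = 10472*(1/31240) + 3608198*(-1/3540) = 119/355 - 1804099/1770 = -128048903/125670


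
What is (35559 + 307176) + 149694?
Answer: 492429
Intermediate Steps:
(35559 + 307176) + 149694 = 342735 + 149694 = 492429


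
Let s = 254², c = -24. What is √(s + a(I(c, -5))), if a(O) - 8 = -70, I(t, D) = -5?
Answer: √64454 ≈ 253.88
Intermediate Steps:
a(O) = -62 (a(O) = 8 - 70 = -62)
s = 64516
√(s + a(I(c, -5))) = √(64516 - 62) = √64454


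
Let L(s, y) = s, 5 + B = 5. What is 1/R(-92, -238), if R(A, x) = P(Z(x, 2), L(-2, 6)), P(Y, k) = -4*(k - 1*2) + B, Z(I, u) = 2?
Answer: 1/16 ≈ 0.062500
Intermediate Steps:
B = 0 (B = -5 + 5 = 0)
P(Y, k) = 8 - 4*k (P(Y, k) = -4*(k - 1*2) + 0 = -4*(k - 2) + 0 = -4*(-2 + k) + 0 = (8 - 4*k) + 0 = 8 - 4*k)
R(A, x) = 16 (R(A, x) = 8 - 4*(-2) = 8 + 8 = 16)
1/R(-92, -238) = 1/16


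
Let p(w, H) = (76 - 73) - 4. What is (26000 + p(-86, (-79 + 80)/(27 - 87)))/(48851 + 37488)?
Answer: 25999/86339 ≈ 0.30113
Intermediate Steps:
p(w, H) = -1 (p(w, H) = 3 - 4 = -1)
(26000 + p(-86, (-79 + 80)/(27 - 87)))/(48851 + 37488) = (26000 - 1)/(48851 + 37488) = 25999/86339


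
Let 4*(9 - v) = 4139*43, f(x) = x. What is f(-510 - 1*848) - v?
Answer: 172509/4 ≈ 43127.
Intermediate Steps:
v = -177941/4 (v = 9 - 4139*43/4 = 9 - ¼*177977 = 9 - 177977/4 = -177941/4 ≈ -44485.)
f(-510 - 1*848) - v = (-510 - 1*848) - 1*(-177941/4) = (-510 - 848) + 177941/4 = -1358 + 177941/4 = 172509/4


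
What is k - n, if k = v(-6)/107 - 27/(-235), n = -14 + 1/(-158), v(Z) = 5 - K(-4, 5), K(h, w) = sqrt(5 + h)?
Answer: 56250867/3972910 ≈ 14.159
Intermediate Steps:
v(Z) = 4 (v(Z) = 5 - sqrt(5 - 4) = 5 - sqrt(1) = 5 - 1*1 = 5 - 1 = 4)
n = -2213/158 (n = -14 - 1/158 = -2213/158 ≈ -14.006)
k = 3829/25145 (k = 4/107 - 27/(-235) = 4*(1/107) - 27*(-1/235) = 4/107 + 27/235 = 3829/25145 ≈ 0.15228)
k - n = 3829/25145 - 1*(-2213/158) = 3829/25145 + 2213/158 = 56250867/3972910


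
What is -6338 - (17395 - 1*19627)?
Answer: -4106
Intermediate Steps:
-6338 - (17395 - 1*19627) = -6338 - (17395 - 19627) = -6338 - 1*(-2232) = -6338 + 2232 = -4106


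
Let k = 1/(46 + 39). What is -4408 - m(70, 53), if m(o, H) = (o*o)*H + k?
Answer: -22449181/85 ≈ -2.6411e+5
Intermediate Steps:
k = 1/85 ≈ 0.011765
m(o, H) = 1/85 + H*o**2 (m(o, H) = (o*o)*H + 1/85 = o**2*H + 1/85 = H*o**2 + 1/85 = 1/85 + H*o**2)
-4408 - m(70, 53) = -4408 - (1/85 + 53*70**2) = -4408 - (1/85 + 53*4900) = -4408 - (1/85 + 259700) = -4408 - 1*22074501/85 = -4408 - 22074501/85 = -22449181/85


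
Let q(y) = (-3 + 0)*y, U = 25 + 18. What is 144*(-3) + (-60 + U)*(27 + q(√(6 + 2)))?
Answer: -891 + 102*√2 ≈ -746.75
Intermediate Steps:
U = 43
q(y) = -3*y
144*(-3) + (-60 + U)*(27 + q(√(6 + 2))) = 144*(-3) + (-60 + 43)*(27 - 3*√(6 + 2)) = -432 - 17*(27 - 6*√2) = -432 + (-459 + 102*√2) = -891 + 102*√2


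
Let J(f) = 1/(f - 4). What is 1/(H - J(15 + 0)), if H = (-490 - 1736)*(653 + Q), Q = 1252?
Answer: -11/46645831 ≈ -2.3582e-7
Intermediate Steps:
H = -4240530 (H = (-490 - 1736)*(653 + 1252) = -2226*1905 = -4240530)
J(f) = 1/(-4 + f)
1/(H - J(15 + 0)) = 1/(-4240530 - 1/(-4 + (15 + 0))) = 1/(-4240530 - 1/(-4 + 15)) = 1/(-4240530 - 1/11) = 1/(-46645831/11) = -11/46645831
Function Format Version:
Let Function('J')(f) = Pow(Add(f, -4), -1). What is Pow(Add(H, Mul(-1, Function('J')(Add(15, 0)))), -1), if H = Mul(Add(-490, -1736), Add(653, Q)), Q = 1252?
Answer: Rational(-11, 46645831) ≈ -2.3582e-7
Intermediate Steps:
H = -4240530 (H = Mul(Add(-490, -1736), Add(653, 1252)) = Mul(-2226, 1905) = -4240530)
Function('J')(f) = Pow(Add(-4, f), -1)
Pow(Add(H, Mul(-1, Function('J')(Add(15, 0)))), -1) = Pow(Add(-4240530, Mul(-1, Pow(Add(-4, Add(15, 0)), -1))), -1) = Pow(Add(-4240530, Mul(-1, Pow(Add(-4, 15), -1))), -1) = Pow(Add(-4240530, Mul(-1, Pow(11, -1))), -1) = Pow(Add(-4240530, Mul(-1, Rational(1, 11))), -1) = Pow(Add(-4240530, Rational(-1, 11)), -1) = Pow(Rational(-46645831, 11), -1) = Rational(-11, 46645831)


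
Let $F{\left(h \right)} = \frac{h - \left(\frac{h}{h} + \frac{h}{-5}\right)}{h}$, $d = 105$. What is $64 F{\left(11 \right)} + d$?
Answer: $\frac{9679}{55} \approx 175.98$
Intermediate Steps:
$F{\left(h \right)} = \frac{-1 + \frac{6 h}{5}}{h}$ ($F{\left(h \right)} = \frac{h - \left(1 + h \left(- \frac{1}{5}\right)\right)}{h} = \frac{h - \left(1 - \frac{h}{5}\right)}{h} = \frac{h + \left(-1 + \frac{h}{5}\right)}{h} = \frac{-1 + \frac{6 h}{5}}{h}$)
$64 F{\left(11 \right)} + d = 64 \left(\frac{6}{5} - \frac{1}{11}\right) + 105 = 64 \cdot \frac{61}{55} + 105 = \frac{3904}{55} + 105 = \frac{9679}{55}$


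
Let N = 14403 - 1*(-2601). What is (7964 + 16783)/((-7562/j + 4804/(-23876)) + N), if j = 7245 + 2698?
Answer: 1468728683949/1009126358947 ≈ 1.4554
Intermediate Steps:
j = 9943
N = 17004 (N = 14403 + 2601 = 17004)
(7964 + 16783)/((-7562/j + 4804/(-23876)) + N) = (7964 + 16783)/((-7562/9943 + 4804/(-23876)) + 17004) = 24747/((-7562*1/9943 + 4804*(-1/23876)) + 17004) = 24747/((-7562/9943 - 1201/5969) + 17004) = 24747/(-57079121/59349767 + 17004) = 24747/(1009126358947/59349767) = 24747*(59349767/1009126358947) = 1468728683949/1009126358947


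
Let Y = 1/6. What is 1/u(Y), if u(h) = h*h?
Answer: 36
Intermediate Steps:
Y = ⅙ ≈ 0.16667
u(h) = h²
1/u(Y) = 1/((⅙)²) = 1/(1/36) = 36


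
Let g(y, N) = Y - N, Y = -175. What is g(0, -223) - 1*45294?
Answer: -45246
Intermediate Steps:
g(y, N) = -175 - N
g(0, -223) - 1*45294 = (-175 - 1*(-223)) - 1*45294 = (-175 + 223) - 45294 = 48 - 45294 = -45246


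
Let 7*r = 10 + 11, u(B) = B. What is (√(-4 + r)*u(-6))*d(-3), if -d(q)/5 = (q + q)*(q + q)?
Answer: 1080*I ≈ 1080.0*I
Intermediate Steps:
r = 3 (r = (10 + 11)/7 = (⅐)*21 = 3)
d(q) = -20*q² (d(q) = -5*(q + q)*(q + q) = -5*2*q*2*q = -20*q²)
(√(-4 + r)*u(-6))*d(-3) = (√(-4 + 3)*(-6))*(-20*(-3)²) = (√(-1)*(-6))*(-20*9) = (I*(-6))*(-180) = -6*I*(-180) = 1080*I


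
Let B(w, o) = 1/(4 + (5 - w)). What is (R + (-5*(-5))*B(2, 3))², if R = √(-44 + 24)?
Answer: -355/49 + 100*I*√5/7 ≈ -7.2449 + 31.944*I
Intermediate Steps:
B(w, o) = 1/(9 - w)
R = 2*I*√5 (R = √(-20) = 2*I*√5 ≈ 4.4721*I)
(R + (-5*(-5))*B(2, 3))² = (2*I*√5 + (-5*(-5))*(-1/(-9 + 2)))² = (2*I*√5 + 25*(-1/(-7)))² = (2*I*√5 + 25*(-1*(-⅐)))² = (2*I*√5 + 25*(⅐))² = (2*I*√5 + 25/7)² = (25/7 + 2*I*√5)²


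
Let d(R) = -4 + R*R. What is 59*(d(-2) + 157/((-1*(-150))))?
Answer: 9263/150 ≈ 61.753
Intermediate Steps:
d(R) = -4 + R²
59*(d(-2) + 157/((-1*(-150)))) = 59*((-4 + (-2)²) + 157/((-1*(-150)))) = 59*((-4 + 4) + 157/150) = 59*(0 + 157*(1/150)) = 59*(0 + 157/150) = 59*(157/150) = 9263/150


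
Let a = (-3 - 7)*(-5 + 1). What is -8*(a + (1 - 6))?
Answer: -280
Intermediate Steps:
a = 40 (a = -10*(-4) = 40)
-8*(a + (1 - 6)) = -8*(40 + (1 - 6)) = -8*(40 - 5) = -8*35 = -280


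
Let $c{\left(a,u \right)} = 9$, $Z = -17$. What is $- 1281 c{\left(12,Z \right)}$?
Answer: $-11529$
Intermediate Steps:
$- 1281 c{\left(12,Z \right)} = \left(-1281\right) 9 = -11529$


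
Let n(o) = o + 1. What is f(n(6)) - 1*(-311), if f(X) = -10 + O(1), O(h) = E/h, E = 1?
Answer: 302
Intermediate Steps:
n(o) = 1 + o
O(h) = 1/h
f(X) = -9 (f(X) = -10 + 1/1 = -10 + 1 = -9)
f(n(6)) - 1*(-311) = -9 - 1*(-311) = -9 + 311 = 302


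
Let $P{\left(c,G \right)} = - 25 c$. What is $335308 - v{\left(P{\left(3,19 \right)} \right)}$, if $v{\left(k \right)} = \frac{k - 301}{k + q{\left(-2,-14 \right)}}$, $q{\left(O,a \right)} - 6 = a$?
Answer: $\frac{27830188}{83} \approx 3.353 \cdot 10^{5}$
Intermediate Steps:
$q{\left(O,a \right)} = 6 + a$
$v{\left(k \right)} = \frac{-301 + k}{-8 + k}$ ($v{\left(k \right)} = \frac{k - 301}{k + \left(6 - 14\right)} = \frac{-301 + k}{k - 8} = \frac{-301 + k}{-8 + k}$)
$335308 - v{\left(P{\left(3,19 \right)} \right)} = 335308 - \frac{-301 - 75}{-8 - 75} = 335308 - \frac{1}{-83} \left(-376\right) = 335308 - \left(- \frac{1}{83}\right) \left(-376\right) = 335308 - \frac{376}{83} = \frac{27830188}{83}$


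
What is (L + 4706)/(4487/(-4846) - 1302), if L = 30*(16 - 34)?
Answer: -20188436/6313979 ≈ -3.1974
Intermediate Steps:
L = -540 (L = 30*(-18) = -540)
(L + 4706)/(4487/(-4846) - 1302) = (-540 + 4706)/(4487/(-4846) - 1302) = 4166/(4487*(-1/4846) - 1302) = 4166/(-4487/4846 - 1302) = 4166/(-6313979/4846) = 4166*(-4846/6313979) = -20188436/6313979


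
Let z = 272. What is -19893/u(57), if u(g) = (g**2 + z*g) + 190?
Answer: -1047/997 ≈ -1.0501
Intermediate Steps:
u(g) = 190 + g**2 + 272*g (u(g) = (g**2 + 272*g) + 190 = 190 + g**2 + 272*g)
-19893/u(57) = -19893/(190 + 57**2 + 272*57) = -19893/(190 + 3249 + 15504) = -19893/18943 = -19893*1/18943 = -1047/997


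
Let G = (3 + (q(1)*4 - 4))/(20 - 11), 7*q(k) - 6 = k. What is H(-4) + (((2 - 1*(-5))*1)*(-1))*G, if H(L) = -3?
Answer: -16/3 ≈ -5.3333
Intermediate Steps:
q(k) = 6/7 + k/7
G = ⅓ (G = (3 + ((6/7 + (⅐)*1)*4 - 4))/(20 - 11) = (3 + ((6/7 + ⅐)*4 - 4))/9 = (3 + (1*4 - 4))*(⅑) = (3 + (4 - 4))*(⅑) = (3 + 0)*(⅑) = 3*(⅑) = ⅓ ≈ 0.33333)
H(-4) + (((2 - 1*(-5))*1)*(-1))*G = -3 + (((2 - 1*(-5))*1)*(-1))*(⅓) = -3 + (((2 + 5)*1)*(-1))*(⅓) = -3 + ((7*1)*(-1))*(⅓) = -3 + (7*(-1))*(⅓) = -3 - 7*⅓ = -3 - 7/3 = -16/3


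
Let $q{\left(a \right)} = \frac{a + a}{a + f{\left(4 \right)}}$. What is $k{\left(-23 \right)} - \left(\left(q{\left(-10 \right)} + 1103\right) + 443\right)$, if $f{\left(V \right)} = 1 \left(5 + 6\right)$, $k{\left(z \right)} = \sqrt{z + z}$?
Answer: $-1526 + i \sqrt{46} \approx -1526.0 + 6.7823 i$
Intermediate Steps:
$k{\left(z \right)} = \sqrt{2} \sqrt{z}$ ($k{\left(z \right)} = \sqrt{2 z} = \sqrt{2} \sqrt{z}$)
$f{\left(V \right)} = 11$ ($f{\left(V \right)} = 1 \cdot 11 = 11$)
$q{\left(a \right)} = \frac{2 a}{11 + a}$ ($q{\left(a \right)} = \frac{a + a}{a + 11} = \frac{2 a}{11 + a}$)
$k{\left(-23 \right)} - \left(\left(q{\left(-10 \right)} + 1103\right) + 443\right) = \sqrt{2} \sqrt{-23} - \left(\left(2 \left(-10\right) \frac{1}{11 - 10} + 1103\right) + 443\right) = \sqrt{2} i \sqrt{23} - \left(\left(2 \left(-10\right) 1^{-1} + 1103\right) + 443\right) = i \sqrt{46} - \left(\left(2 \left(-10\right) 1 + 1103\right) + 443\right) = i \sqrt{46} - \left(\left(-20 + 1103\right) + 443\right) = i \sqrt{46} - \left(1083 + 443\right) = i \sqrt{46} - 1526 = -1526 + i \sqrt{46}$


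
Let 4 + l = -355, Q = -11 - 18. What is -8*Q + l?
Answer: -127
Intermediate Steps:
Q = -29
l = -359 (l = -4 - 355 = -359)
-8*Q + l = -8*(-29) - 359 = 232 - 359 = -127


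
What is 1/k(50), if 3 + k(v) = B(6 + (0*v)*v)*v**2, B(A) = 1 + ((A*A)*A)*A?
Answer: 1/3242497 ≈ 3.0840e-7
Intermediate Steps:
B(A) = 1 + A**4 (B(A) = 1 + (A**2*A)*A = 1 + A**3*A = 1 + A**4)
k(v) = -3 + 1297*v**2 (k(v) = -3 + (1 + (6 + (0*v)*v)**4)*v**2 = -3 + (1 + (6 + 0*v)**4)*v**2 = -3 + (1 + (6 + 0)**4)*v**2 = -3 + (1 + 6**4)*v**2 = -3 + (1 + 1296)*v**2 = -3 + 1297*v**2)
1/k(50) = 1/(-3 + 1297*50**2) = 1/(-3 + 1297*2500) = 1/(-3 + 3242500) = 1/3242497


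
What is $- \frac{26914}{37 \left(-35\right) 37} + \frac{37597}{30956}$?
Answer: $\frac{2634610039}{1483256740} \approx 1.7762$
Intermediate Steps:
$- \frac{26914}{37 \left(-35\right) 37} + \frac{37597}{30956} = - \frac{26914}{\left(-1295\right) 37} + 37597 \cdot \frac{1}{30956} = - \frac{26914}{-47915} + \frac{37597}{30956} = \left(-26914\right) \left(- \frac{1}{47915}\right) + \frac{37597}{30956} = \frac{26914}{47915} + \frac{37597}{30956} = \frac{2634610039}{1483256740}$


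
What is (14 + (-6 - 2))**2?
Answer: 36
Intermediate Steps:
(14 + (-6 - 2))**2 = (14 - 8)**2 = 6**2 = 36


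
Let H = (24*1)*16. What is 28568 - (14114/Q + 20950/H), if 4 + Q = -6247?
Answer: 34224315719/1200192 ≈ 28516.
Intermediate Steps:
H = 384 (H = 24*16 = 384)
Q = -6251 (Q = -4 - 6247 = -6251)
28568 - (14114/Q + 20950/H) = 28568 - (14114/(-6251) + 20950/384) = 28568 - (14114*(-1/6251) + 20950*(1/384)) = 28568 - (-14114/6251 + 10475/192) = 28568 - 1*62769337/1200192 = 28568 - 62769337/1200192 = 34224315719/1200192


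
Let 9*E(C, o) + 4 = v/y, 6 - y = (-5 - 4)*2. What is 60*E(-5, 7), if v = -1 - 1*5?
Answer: -85/3 ≈ -28.333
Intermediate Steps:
y = 24 (y = 6 - (-5 - 4)*2 = 6 - (-9)*2 = 6 - 1*(-18) = 6 + 18 = 24)
v = -6 (v = -1 - 5 = -6)
E(C, o) = -17/36 (E(C, o) = -4/9 + (-6/24)/9 = -4/9 + (-6*1/24)/9 = -4/9 + (1/9)*(-1/4) = -4/9 - 1/36 = -17/36)
60*E(-5, 7) = 60*(-17/36) = -85/3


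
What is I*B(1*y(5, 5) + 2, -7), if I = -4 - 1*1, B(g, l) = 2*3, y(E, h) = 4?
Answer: -30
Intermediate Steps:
B(g, l) = 6
I = -5 (I = -4 - 1 = -5)
I*B(1*y(5, 5) + 2, -7) = -5*6 = -30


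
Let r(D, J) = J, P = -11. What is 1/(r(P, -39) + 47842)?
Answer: 1/47803 ≈ 2.0919e-5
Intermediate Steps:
1/(r(P, -39) + 47842) = 1/(-39 + 47842) = 1/47803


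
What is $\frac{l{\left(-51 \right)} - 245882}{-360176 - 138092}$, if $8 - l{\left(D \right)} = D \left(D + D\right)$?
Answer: $\frac{62769}{124567} \approx 0.5039$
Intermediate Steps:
$l{\left(D \right)} = 8 - 2 D^{2}$ ($l{\left(D \right)} = 8 - D \left(D + D\right) = 8 - D 2 D = 8 - 2 D^{2}$)
$\frac{l{\left(-51 \right)} - 245882}{-360176 - 138092} = \frac{\left(8 - 2 \left(-51\right)^{2}\right) - 245882}{-360176 - 138092} = \frac{\left(8 - 5202\right) - 245882}{-498268} = \left(\left(8 - 5202\right) - 245882\right) \left(- \frac{1}{498268}\right) = \left(-5194 - 245882\right) \left(- \frac{1}{498268}\right) = \left(-251076\right) \left(- \frac{1}{498268}\right) = \frac{62769}{124567}$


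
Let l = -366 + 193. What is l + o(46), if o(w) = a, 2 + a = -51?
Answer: -226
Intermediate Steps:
a = -53 (a = -2 - 51 = -53)
o(w) = -53
l = -173
l + o(46) = -173 - 53 = -226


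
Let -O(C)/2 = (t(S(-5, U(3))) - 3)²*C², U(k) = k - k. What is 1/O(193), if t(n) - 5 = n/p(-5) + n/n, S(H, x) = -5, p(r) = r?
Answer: -1/1191968 ≈ -8.3895e-7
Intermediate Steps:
U(k) = 0
t(n) = 6 - n/5 (t(n) = 5 + (n/(-5) + n/n) = 5 + (n*(-⅕) + 1) = 5 + (-n/5 + 1) = 5 + (1 - n/5) = 6 - n/5)
O(C) = -32*C² (O(C) = -2*((6 - ⅕*(-5)) - 3)²*C² = -2*((6 + 1) - 3)²*C² = -2*(7 - 3)²*C² = -2*4²*C² = -32*C²)
1/O(193) = 1/(-32*193²) = 1/(-32*37249) = 1/(-1191968) = -1/1191968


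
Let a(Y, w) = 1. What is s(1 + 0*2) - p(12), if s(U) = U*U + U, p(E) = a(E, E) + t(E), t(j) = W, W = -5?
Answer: 6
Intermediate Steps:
t(j) = -5
p(E) = -4 (p(E) = 1 - 5 = -4)
s(U) = U + U**2 (s(U) = U**2 + U = U + U**2)
s(1 + 0*2) - p(12) = (1 + 0*2)*(1 + (1 + 0*2)) - 1*(-4) = (1 + 0)*(1 + (1 + 0)) + 4 = 1*(1 + 1) + 4 = 1*2 + 4 = 2 + 4 = 6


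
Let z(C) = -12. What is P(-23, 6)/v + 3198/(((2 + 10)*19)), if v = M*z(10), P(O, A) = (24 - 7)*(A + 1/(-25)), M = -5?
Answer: 447877/28500 ≈ 15.715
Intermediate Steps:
P(O, A) = -17/25 + 17*A (P(O, A) = 17*(A - 1/25) = 17*(-1/25 + A) = -17/25 + 17*A)
v = 60 (v = -5*(-12) = 60)
P(-23, 6)/v + 3198/(((2 + 10)*19)) = (-17/25 + 17*6)/60 + 3198/(((2 + 10)*19)) = (-17/25 + 102)*(1/60) + 3198/((12*19)) = (2533/25)*(1/60) + 3198/228 = 2533/1500 + 3198*(1/228) = 2533/1500 + 533/38 = 447877/28500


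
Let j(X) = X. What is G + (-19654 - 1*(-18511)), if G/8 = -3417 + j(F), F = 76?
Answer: -27871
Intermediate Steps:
G = -26728 (G = 8*(-3417 + 76) = 8*(-3341) = -26728)
G + (-19654 - 1*(-18511)) = -26728 + (-19654 - 1*(-18511)) = -26728 + (-19654 + 18511) = -26728 - 1143 = -27871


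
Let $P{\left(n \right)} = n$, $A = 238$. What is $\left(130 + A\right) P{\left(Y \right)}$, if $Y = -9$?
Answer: $-3312$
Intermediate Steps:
$\left(130 + A\right) P{\left(Y \right)} = \left(130 + 238\right) \left(-9\right) = 368 \left(-9\right) = -3312$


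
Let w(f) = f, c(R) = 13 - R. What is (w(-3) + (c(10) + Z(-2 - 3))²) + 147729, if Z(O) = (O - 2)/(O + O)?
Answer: 14773969/100 ≈ 1.4774e+5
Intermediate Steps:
Z(O) = (-2 + O)/(2*O) (Z(O) = (-2 + O)/((2*O)) = (-2 + O)*(1/(2*O)) = (-2 + O)/(2*O))
(w(-3) + (c(10) + Z(-2 - 3))²) + 147729 = (-3 + ((13 - 1*10) + (-2 + (-2 - 3))/(2*(-2 - 3)))²) + 147729 = (-3 + ((13 - 10) + (½)*(-2 - 5)/(-5))²) + 147729 = (-3 + (3 + (½)*(-⅕)*(-7))²) + 147729 = (-3 + (3 + 7/10)²) + 147729 = (-3 + (37/10)²) + 147729 = (-3 + 1369/100) + 147729 = 1069/100 + 147729 = 14773969/100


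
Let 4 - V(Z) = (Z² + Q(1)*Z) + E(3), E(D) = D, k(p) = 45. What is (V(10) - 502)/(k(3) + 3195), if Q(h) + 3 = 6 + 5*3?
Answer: -781/3240 ≈ -0.24105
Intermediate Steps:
Q(h) = 18 (Q(h) = -3 + (6 + 5*3) = -3 + (6 + 15) = -3 + 21 = 18)
V(Z) = 1 - Z² - 18*Z (V(Z) = 4 - ((Z² + 18*Z) + 3) = 4 - (3 + Z² + 18*Z) = 4 + (-3 - Z² - 18*Z) = 1 - Z² - 18*Z)
(V(10) - 502)/(k(3) + 3195) = ((1 - 1*10² - 18*10) - 502)/(45 + 3195) = ((1 - 1*100 - 180) - 502)/3240 = ((1 - 100 - 180) - 502)*(1/3240) = (-279 - 502)*(1/3240) = -781*1/3240 = -781/3240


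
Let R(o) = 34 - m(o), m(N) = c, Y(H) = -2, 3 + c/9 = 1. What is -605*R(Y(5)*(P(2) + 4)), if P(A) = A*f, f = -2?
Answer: -31460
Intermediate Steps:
c = -18 (c = -27 + 9*1 = -27 + 9 = -18)
m(N) = -18
P(A) = -2*A (P(A) = A*(-2) = -2*A)
R(o) = 52 (R(o) = 34 - 1*(-18) = 34 + 18 = 52)
-605*R(Y(5)*(P(2) + 4)) = -605*52 = -31460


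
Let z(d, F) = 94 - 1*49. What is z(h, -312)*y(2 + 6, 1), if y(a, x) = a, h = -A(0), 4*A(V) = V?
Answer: 360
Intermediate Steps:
A(V) = V/4
h = 0 (h = -0/4 = -1*0 = 0)
z(d, F) = 45 (z(d, F) = 94 - 49 = 45)
z(h, -312)*y(2 + 6, 1) = 45*(2 + 6) = 45*8 = 360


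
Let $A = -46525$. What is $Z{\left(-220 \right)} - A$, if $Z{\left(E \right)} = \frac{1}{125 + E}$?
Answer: $\frac{4419874}{95} \approx 46525.0$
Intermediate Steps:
$Z{\left(-220 \right)} - A = \frac{1}{125 - 220} - -46525 = \frac{1}{-95} + 46525 = - \frac{1}{95} + 46525 = \frac{4419874}{95}$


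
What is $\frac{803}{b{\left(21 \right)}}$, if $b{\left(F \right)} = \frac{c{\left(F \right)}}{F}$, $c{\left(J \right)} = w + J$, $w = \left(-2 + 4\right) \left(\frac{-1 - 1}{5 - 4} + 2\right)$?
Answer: $803$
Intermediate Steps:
$w = 0$ ($w = 2 \left(- \frac{2}{1} + 2\right) = 2 \left(\left(-2\right) 1 + 2\right) = 2 \left(-2 + 2\right) = 2 \cdot 0 = 0$)
$c{\left(J \right)} = J$ ($c{\left(J \right)} = 0 + J = J$)
$b{\left(F \right)} = 1$ ($b{\left(F \right)} = \frac{F}{F} = 1$)
$\frac{803}{b{\left(21 \right)}} = \frac{803}{1} = 803 \cdot 1 = 803$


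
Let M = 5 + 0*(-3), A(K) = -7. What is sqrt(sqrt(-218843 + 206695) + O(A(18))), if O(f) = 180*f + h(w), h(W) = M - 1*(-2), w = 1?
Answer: sqrt(-1253 + 2*I*sqrt(3037)) ≈ 1.5554 + 35.432*I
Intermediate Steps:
M = 5 (M = 5 + 0 = 5)
h(W) = 7 (h(W) = 5 - 1*(-2) = 5 + 2 = 7)
O(f) = 7 + 180*f (O(f) = 180*f + 7 = 7 + 180*f)
sqrt(sqrt(-218843 + 206695) + O(A(18))) = sqrt(sqrt(-218843 + 206695) + (7 + 180*(-7))) = sqrt(sqrt(-12148) + (7 - 1260)) = sqrt(2*I*sqrt(3037) - 1253) = sqrt(-1253 + 2*I*sqrt(3037))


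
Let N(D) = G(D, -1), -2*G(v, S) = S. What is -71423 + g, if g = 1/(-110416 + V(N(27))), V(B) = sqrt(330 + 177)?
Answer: -870767257037643/12191692549 - 13*sqrt(3)/12191692549 ≈ -71423.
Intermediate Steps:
G(v, S) = -S/2
N(D) = 1/2 (N(D) = -1/2*(-1) = 1/2)
V(B) = 13*sqrt(3) (V(B) = sqrt(507) = 13*sqrt(3))
g = 1/(-110416 + 13*sqrt(3)) ≈ -9.0585e-6
-71423 + g = -71423 + (-110416/12191692549 - 13*sqrt(3)/12191692549) = -870767257037643/12191692549 - 13*sqrt(3)/12191692549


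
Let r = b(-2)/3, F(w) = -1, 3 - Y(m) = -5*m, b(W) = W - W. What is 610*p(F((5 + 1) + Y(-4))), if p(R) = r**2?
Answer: 0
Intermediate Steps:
b(W) = 0
Y(m) = 3 + 5*m (Y(m) = 3 - (-5)*m = 3 + 5*m)
r = 0 (r = 0/3 = 0*(1/3) = 0)
p(R) = 0 (p(R) = 0**2 = 0)
610*p(F((5 + 1) + Y(-4))) = 610*0 = 0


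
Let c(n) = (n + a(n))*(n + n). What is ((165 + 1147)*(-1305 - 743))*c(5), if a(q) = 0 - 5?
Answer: 0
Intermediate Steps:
a(q) = -5
c(n) = 2*n*(-5 + n) (c(n) = (n - 5)*(n + n) = (-5 + n)*(2*n) = 2*n*(-5 + n))
((165 + 1147)*(-1305 - 743))*c(5) = ((165 + 1147)*(-1305 - 743))*(2*5*(-5 + 5)) = (1312*(-2048))*(2*5*0) = -2686976*0 = 0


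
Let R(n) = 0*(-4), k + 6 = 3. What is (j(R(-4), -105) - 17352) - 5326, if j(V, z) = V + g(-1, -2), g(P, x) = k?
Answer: -22681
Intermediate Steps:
k = -3 (k = -6 + 3 = -3)
g(P, x) = -3
R(n) = 0
j(V, z) = -3 + V (j(V, z) = V - 3 = -3 + V)
(j(R(-4), -105) - 17352) - 5326 = ((-3 + 0) - 17352) - 5326 = (-3 - 17352) - 5326 = -17355 - 5326 = -22681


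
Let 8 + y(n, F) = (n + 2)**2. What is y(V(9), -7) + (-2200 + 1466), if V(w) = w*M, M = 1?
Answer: -621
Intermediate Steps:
V(w) = w (V(w) = w*1 = w)
y(n, F) = -8 + (2 + n)**2 (y(n, F) = -8 + (n + 2)**2 = -8 + (2 + n)**2)
y(V(9), -7) + (-2200 + 1466) = (-8 + (2 + 9)**2) + (-2200 + 1466) = (-8 + 11**2) - 734 = (-8 + 121) - 734 = 113 - 734 = -621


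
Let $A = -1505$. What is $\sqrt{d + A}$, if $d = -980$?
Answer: $i \sqrt{2485} \approx 49.85 i$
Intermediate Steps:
$\sqrt{d + A} = \sqrt{-980 - 1505} = \sqrt{-2485} = i \sqrt{2485}$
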